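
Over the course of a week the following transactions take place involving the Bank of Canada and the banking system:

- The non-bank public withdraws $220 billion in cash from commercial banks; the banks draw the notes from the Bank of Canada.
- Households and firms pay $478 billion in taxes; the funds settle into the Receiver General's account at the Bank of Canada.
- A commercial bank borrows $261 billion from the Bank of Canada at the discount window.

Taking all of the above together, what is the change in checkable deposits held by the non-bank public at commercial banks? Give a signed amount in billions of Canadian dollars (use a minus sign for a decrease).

Currency withdrawal $220 billion: non-bank counterparties' bank balances fall → −$220B.
Government account inflow $478 billion: non-bank counterparties' bank balances fall → −$478B.
Discount-window loan $261 billion: the counterparty is a bank, so public deposits are unchanged → 0.
Net: −220 − 478 + 0 = -$698 billion.

-$698 billion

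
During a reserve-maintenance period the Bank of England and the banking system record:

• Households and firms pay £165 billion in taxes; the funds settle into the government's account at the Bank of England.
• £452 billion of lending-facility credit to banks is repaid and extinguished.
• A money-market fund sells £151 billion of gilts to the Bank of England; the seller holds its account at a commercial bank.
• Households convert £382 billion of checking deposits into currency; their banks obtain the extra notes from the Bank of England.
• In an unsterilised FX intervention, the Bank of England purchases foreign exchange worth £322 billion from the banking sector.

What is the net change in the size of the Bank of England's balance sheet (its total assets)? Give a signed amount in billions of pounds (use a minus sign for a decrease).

+£21 billion

Government account inflow £165 billion: only the composition of liabilities changes → 0.
Discount-window repayment £452 billion: a Bank of England asset is shed → −£452B.
Asset purchase (from non-banks) £151 billion: a Bank of England asset is acquired → +£151B.
Currency withdrawal £382 billion: only the composition of liabilities changes → 0.
FX purchase £322 billion: a Bank of England asset is acquired → +£322B.
Net: 0 − 452 + 151 + 0 + 322 = +£21 billion.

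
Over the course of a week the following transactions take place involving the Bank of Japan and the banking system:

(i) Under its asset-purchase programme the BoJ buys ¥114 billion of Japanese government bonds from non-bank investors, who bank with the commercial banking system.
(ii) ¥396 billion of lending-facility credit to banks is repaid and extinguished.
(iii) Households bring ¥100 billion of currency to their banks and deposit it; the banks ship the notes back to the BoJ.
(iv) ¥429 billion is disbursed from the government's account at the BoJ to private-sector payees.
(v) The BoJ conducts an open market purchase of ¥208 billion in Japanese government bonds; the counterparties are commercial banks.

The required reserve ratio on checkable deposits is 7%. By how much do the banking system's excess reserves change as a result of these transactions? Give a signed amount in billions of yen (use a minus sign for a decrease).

Asset purchase (from non-banks) ¥114 billion: reserves +¥114B, deposits +¥114B.
Discount-window repayment ¥396 billion: reserves −¥396B, deposits 0.
Currency deposit ¥100 billion: reserves +¥100B, deposits +¥100B.
Government spending ¥429 billion: reserves +¥429B, deposits +¥429B.
OMO purchase (from banks) ¥208 billion: reserves +¥208B, deposits 0.
Totals: Δreserves = +¥455B, Δdeposits = +¥643B.
Δrequired reserves = 7% × +¥643B = +¥45.01B.
Δexcess reserves = Δreserves − Δrequired = +¥455B − (+¥45.01B) = +¥409.99 billion.

+¥409.99 billion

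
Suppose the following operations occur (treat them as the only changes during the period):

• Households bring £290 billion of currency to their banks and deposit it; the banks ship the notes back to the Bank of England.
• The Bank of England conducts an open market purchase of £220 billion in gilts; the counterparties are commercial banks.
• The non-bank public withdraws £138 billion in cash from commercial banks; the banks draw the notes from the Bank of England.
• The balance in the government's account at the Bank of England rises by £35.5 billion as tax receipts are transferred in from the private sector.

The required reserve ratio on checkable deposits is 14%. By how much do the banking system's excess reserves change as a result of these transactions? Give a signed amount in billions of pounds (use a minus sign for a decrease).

+£320.19 billion

Currency deposit £290 billion: reserves +£290B, deposits +£290B.
OMO purchase (from banks) £220 billion: reserves +£220B, deposits 0.
Currency withdrawal £138 billion: reserves −£138B, deposits −£138B.
Government account inflow £35.5 billion: reserves −£35.5B, deposits −£35.5B.
Totals: Δreserves = +£336.5B, Δdeposits = +£116.5B.
Δrequired reserves = 14% × +£116.5B = +£16.31B.
Δexcess reserves = Δreserves − Δrequired = +£336.5B − (+£16.31B) = +£320.19 billion.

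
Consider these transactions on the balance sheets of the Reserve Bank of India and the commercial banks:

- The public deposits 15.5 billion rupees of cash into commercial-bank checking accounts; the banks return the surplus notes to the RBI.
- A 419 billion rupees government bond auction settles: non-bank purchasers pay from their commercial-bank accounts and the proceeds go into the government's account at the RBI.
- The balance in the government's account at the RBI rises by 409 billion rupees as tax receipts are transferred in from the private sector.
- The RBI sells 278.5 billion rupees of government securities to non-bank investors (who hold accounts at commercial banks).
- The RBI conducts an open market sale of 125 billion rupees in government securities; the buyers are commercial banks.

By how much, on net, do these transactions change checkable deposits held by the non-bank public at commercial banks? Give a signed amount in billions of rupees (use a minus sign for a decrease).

Currency deposit 15.5 billion rupees: non-bank counterparties' bank balances rise → +15.5B.
Government account inflow 419 billion rupees: non-bank counterparties' bank balances fall → −419B.
Government account inflow 409 billion rupees: non-bank counterparties' bank balances fall → −409B.
Asset sale (to non-banks) 278.5 billion rupees: non-bank counterparties' bank balances fall → −278.5B.
OMO sale (to banks) 125 billion rupees: the counterparty is a bank, so public deposits are unchanged → 0.
Net: 15.5 − 419 − 409 − 278.5 + 0 = -1091 billion.

-1091 billion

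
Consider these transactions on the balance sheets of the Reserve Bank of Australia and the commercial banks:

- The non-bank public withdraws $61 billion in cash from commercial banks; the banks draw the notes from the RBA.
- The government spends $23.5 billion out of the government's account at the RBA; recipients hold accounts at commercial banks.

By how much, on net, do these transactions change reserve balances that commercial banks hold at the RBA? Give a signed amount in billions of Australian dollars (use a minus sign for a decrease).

-$37.5 billion

RBA balance sheet:
  Assets:      no change
  Liabilities: Bank reserves −$37.5B, Currency in circulation +$61B, Government deposits −$23.5B
So the change in reserve balances that commercial banks hold at the RBA is -$37.5 billion.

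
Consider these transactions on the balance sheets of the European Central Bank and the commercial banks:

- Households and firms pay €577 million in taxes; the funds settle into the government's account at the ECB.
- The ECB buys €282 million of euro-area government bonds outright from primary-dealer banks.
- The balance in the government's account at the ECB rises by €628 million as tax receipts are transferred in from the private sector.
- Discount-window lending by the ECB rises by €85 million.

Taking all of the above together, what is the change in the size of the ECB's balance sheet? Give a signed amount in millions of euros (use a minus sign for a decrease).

+€367 million

Government account inflow €577 million: only the composition of liabilities changes → 0.
OMO purchase (from banks) €282 million: an ECB asset is acquired → +€282M.
Government account inflow €628 million: only the composition of liabilities changes → 0.
Discount-window loan €85 million: an ECB asset is acquired → +€85M.
Net: 0 + 282 + 0 + 85 = +€367 million.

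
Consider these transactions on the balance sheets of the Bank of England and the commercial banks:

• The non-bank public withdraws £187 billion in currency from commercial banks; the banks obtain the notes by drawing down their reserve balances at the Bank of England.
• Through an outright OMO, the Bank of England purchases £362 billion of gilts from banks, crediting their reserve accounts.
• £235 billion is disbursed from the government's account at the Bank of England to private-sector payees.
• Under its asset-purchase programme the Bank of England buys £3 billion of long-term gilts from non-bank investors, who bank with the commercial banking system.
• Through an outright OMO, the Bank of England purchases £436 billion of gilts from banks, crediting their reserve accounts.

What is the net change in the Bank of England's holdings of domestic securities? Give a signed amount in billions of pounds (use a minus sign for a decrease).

+£801 billion

Bank of England balance sheet:
  Assets:      Securities +£801B
  Liabilities: Bank reserves +£849B, Currency in circulation +£187B, Government deposits −£235B
Commercial banking system:
  Assets:      Reserves at CB +£849B, Securities −£798B
  Liabilities: Checkable deposits +£51B
So the change in the Bank of England's holdings of domestic securities is +£801 billion.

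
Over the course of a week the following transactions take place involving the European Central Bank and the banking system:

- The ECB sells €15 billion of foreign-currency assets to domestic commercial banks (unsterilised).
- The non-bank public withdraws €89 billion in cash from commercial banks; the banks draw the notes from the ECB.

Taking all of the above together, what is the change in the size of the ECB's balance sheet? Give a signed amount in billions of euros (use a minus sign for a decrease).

-€15 billion

FX sale €15 billion: an ECB asset is shed → −€15B.
Currency withdrawal €89 billion: only the composition of liabilities changes → 0.
Net: −15 + 0 = -€15 billion.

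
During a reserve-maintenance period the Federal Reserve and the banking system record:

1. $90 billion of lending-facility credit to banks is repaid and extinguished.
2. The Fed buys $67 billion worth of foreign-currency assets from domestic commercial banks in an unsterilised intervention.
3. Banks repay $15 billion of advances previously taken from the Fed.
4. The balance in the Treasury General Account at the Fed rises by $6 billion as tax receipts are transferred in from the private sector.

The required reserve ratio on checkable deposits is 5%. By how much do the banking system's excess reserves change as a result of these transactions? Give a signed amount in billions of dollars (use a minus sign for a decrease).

Discount-window repayment $90 billion: reserves −$90B, deposits 0.
FX purchase $67 billion: reserves +$67B, deposits 0.
Discount-window repayment $15 billion: reserves −$15B, deposits 0.
Government account inflow $6 billion: reserves −$6B, deposits −$6B.
Totals: Δreserves = −$44B, Δdeposits = −$6B.
Δrequired reserves = 5% × −$6B = −$0.3B.
Δexcess reserves = Δreserves − Δrequired = −$44B − (−$0.3B) = -$43.7 billion.

-$43.7 billion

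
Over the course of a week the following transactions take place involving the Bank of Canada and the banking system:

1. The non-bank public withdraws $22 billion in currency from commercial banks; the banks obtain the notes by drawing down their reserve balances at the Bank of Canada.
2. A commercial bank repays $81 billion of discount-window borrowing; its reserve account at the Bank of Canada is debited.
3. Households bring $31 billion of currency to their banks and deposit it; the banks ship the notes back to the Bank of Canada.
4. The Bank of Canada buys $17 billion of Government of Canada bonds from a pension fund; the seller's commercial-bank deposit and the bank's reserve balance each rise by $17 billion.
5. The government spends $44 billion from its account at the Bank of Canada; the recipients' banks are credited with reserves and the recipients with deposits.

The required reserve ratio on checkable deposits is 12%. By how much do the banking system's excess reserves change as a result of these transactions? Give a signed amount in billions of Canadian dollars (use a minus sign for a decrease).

-$19.4 billion

Currency withdrawal $22 billion: reserves −$22B, deposits −$22B.
Discount-window repayment $81 billion: reserves −$81B, deposits 0.
Currency deposit $31 billion: reserves +$31B, deposits +$31B.
Asset purchase (from non-banks) $17 billion: reserves +$17B, deposits +$17B.
Government spending $44 billion: reserves +$44B, deposits +$44B.
Totals: Δreserves = −$11B, Δdeposits = +$70B.
Δrequired reserves = 12% × +$70B = +$8.4B.
Δexcess reserves = Δreserves − Δrequired = −$11B − (+$8.4B) = -$19.4 billion.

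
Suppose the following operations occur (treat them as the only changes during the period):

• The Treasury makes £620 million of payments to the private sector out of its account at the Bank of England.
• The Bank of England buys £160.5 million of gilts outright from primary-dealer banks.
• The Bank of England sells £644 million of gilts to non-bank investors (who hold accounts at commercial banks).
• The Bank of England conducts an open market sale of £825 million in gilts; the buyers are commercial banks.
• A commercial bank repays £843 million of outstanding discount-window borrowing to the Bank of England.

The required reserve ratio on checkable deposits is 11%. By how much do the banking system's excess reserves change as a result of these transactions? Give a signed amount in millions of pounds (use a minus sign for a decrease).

Government spending £620 million: reserves +£620M, deposits +£620M.
OMO purchase (from banks) £160.5 million: reserves +£160.5M, deposits 0.
Asset sale (to non-banks) £644 million: reserves −£644M, deposits −£644M.
OMO sale (to banks) £825 million: reserves −£825M, deposits 0.
Discount-window repayment £843 million: reserves −£843M, deposits 0.
Totals: Δreserves = −£1531.5M, Δdeposits = −£24M.
Δrequired reserves = 11% × −£24M = −£2.64M.
Δexcess reserves = Δreserves − Δrequired = −£1531.5M − (−£2.64M) = -£1528.86 million.

-£1528.86 million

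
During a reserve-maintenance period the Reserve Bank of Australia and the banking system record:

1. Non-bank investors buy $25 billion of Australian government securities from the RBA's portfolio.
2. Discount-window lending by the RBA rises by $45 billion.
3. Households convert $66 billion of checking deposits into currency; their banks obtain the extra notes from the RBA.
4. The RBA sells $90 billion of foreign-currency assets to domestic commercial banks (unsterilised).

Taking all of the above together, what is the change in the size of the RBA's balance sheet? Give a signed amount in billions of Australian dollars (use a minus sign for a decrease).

RBA balance sheet:
  Assets:      Securities −$25B, Loans to banks +$45B, Foreign assets −$90B
  Liabilities: Bank reserves −$136B, Currency in circulation +$66B
Change in total RBA assets = -$70 billion.

-$70 billion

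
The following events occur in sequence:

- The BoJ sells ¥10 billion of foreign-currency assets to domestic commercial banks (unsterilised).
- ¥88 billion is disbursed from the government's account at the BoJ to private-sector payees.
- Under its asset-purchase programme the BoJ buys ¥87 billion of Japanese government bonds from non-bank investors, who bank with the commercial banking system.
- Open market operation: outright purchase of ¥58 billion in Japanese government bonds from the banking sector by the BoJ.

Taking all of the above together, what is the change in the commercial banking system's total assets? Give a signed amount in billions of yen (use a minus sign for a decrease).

FX sale ¥10 billion: just an asset swap on bank balance sheets → 0.
Government spending ¥88 billion: bank balance sheets expand → +¥88B.
Asset purchase (from non-banks) ¥87 billion: bank balance sheets expand → +¥87B.
OMO purchase (from banks) ¥58 billion: just an asset swap on bank balance sheets → 0.
Net: 0 + 88 + 87 + 0 = +¥175 billion.

+¥175 billion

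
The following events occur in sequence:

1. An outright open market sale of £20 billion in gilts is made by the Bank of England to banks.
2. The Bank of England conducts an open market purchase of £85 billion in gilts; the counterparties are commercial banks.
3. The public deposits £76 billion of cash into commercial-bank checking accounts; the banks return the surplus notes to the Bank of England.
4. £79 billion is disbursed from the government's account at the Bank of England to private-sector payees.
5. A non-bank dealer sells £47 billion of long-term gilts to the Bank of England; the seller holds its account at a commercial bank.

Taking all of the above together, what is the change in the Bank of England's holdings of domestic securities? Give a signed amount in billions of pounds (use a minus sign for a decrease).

Bank of England balance sheet:
  Assets:      Securities +£112B
  Liabilities: Bank reserves +£267B, Currency in circulation −£76B, Government deposits −£79B
So the change in the Bank of England's holdings of domestic securities is +£112 billion.

+£112 billion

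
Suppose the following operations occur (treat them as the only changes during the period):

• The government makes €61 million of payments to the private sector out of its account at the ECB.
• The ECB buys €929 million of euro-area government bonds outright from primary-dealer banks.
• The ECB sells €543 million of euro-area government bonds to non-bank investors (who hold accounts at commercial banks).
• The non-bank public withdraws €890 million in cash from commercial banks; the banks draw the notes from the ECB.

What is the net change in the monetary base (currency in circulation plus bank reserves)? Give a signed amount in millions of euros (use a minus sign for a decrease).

ECB balance sheet:
  Assets:      Securities +€386M
  Liabilities: Bank reserves −€443M, Currency in circulation +€890M, Government deposits −€61M
Commercial banking system:
  Assets:      Reserves at CB −€443M, Securities −€929M
  Liabilities: Checkable deposits −€1372M
Monetary base = currency + reserves: +€890M + (−€443M) = +€447 million.

+€447 million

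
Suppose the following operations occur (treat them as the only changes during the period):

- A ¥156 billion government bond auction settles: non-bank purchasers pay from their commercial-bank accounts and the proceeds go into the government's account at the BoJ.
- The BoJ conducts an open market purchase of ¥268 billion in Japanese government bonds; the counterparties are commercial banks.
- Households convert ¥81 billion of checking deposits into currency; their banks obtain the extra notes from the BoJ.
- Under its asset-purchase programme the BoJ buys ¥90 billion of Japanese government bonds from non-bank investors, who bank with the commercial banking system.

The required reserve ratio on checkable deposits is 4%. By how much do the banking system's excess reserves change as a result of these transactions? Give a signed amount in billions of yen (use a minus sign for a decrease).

+¥126.88 billion

Government account inflow ¥156 billion: reserves −¥156B, deposits −¥156B.
OMO purchase (from banks) ¥268 billion: reserves +¥268B, deposits 0.
Currency withdrawal ¥81 billion: reserves −¥81B, deposits −¥81B.
Asset purchase (from non-banks) ¥90 billion: reserves +¥90B, deposits +¥90B.
Totals: Δreserves = +¥121B, Δdeposits = −¥147B.
Δrequired reserves = 4% × −¥147B = −¥5.88B.
Δexcess reserves = Δreserves − Δrequired = +¥121B − (−¥5.88B) = +¥126.88 billion.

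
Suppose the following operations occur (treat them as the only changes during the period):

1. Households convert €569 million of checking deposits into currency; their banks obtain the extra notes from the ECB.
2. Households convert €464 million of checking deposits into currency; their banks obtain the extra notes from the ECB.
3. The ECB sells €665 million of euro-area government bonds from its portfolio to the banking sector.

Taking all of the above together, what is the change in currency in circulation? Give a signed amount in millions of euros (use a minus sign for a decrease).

Currency withdrawal €569 million: notes leave the central bank → +€569M.
Currency withdrawal €464 million: notes leave the central bank → +€464M.
OMO sale (to banks) €665 million: no currency enters or leaves circulation → 0.
Net: 569 + 464 + 0 = +€1033 million.

+€1033 million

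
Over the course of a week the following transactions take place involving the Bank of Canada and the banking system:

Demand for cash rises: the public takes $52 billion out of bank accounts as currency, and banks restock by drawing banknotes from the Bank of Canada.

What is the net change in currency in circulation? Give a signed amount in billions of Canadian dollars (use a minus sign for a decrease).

+$52 billion

Bank of Canada balance sheet:
  Assets:      no change
  Liabilities: Bank reserves −$52B, Currency in circulation +$52B
Commercial banking system:
  Assets:      Reserves at CB −$52B
  Liabilities: Checkable deposits −$52B
So the change in currency in circulation is +$52 billion.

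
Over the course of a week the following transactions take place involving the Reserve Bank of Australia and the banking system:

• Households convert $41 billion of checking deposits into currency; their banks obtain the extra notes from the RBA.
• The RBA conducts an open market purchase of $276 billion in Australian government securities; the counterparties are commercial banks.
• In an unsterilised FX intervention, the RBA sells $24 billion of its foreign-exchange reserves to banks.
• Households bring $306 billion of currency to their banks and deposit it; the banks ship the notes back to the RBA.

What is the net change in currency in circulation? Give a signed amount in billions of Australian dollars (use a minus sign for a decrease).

RBA balance sheet:
  Assets:      Securities +$276B, Foreign assets −$24B
  Liabilities: Bank reserves +$517B, Currency in circulation −$265B
Commercial banking system:
  Assets:      Reserves at CB +$517B, Securities −$276B, Foreign assets +$24B
  Liabilities: Checkable deposits +$265B
So the change in currency in circulation is -$265 billion.

-$265 billion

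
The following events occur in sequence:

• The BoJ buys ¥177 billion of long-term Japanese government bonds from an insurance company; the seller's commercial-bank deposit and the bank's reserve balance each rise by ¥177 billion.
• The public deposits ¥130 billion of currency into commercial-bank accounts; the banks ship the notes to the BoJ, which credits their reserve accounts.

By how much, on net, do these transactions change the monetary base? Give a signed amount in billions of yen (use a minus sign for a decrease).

Asset purchase (from non-banks) ¥177 billion: BoJ balance sheet expands → +¥177B.
Currency deposit ¥130 billion: just a shift between currency and reserves — both are base money → 0.
Net: 177 + 0 = +¥177 billion.

+¥177 billion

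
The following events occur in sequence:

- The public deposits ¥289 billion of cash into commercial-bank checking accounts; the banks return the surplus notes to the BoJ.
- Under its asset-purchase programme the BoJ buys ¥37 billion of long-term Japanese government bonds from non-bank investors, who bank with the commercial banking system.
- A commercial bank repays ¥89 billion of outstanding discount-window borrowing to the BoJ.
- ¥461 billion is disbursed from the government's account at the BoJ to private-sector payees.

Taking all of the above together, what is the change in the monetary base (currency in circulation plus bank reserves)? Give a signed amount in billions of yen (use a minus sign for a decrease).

+¥409 billion

Currency deposit ¥289 billion: just a shift between currency and reserves — both are base money → 0.
Asset purchase (from non-banks) ¥37 billion: BoJ balance sheet expands → +¥37B.
Discount-window repayment ¥89 billion: BoJ balance sheet contracts → −¥89B.
Government spending ¥461 billion: a non-base liability converts back to reserves → +¥461B.
Net: 0 + 37 − 89 + 461 = +¥409 billion.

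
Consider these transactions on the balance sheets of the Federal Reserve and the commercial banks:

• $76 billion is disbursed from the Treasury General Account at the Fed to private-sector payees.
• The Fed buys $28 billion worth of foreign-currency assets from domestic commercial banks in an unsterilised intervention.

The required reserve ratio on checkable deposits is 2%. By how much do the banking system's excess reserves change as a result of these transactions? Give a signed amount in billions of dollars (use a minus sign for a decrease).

Government spending $76 billion: reserves +$76B, deposits +$76B.
FX purchase $28 billion: reserves +$28B, deposits 0.
Totals: Δreserves = +$104B, Δdeposits = +$76B.
Δrequired reserves = 2% × +$76B = +$1.52B.
Δexcess reserves = Δreserves − Δrequired = +$104B − (+$1.52B) = +$102.48 billion.

+$102.48 billion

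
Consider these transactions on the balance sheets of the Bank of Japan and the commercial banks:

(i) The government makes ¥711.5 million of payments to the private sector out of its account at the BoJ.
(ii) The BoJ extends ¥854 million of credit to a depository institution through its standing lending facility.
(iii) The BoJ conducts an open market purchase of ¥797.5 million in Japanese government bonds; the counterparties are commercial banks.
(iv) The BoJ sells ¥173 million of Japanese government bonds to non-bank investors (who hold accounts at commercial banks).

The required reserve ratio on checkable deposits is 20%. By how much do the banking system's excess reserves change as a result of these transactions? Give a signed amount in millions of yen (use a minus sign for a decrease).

+¥2082.3 million

Government spending ¥711.5 million: reserves +¥711.5M, deposits +¥711.5M.
Discount-window loan ¥854 million: reserves +¥854M, deposits 0.
OMO purchase (from banks) ¥797.5 million: reserves +¥797.5M, deposits 0.
Asset sale (to non-banks) ¥173 million: reserves −¥173M, deposits −¥173M.
Totals: Δreserves = +¥2190M, Δdeposits = +¥538.5M.
Δrequired reserves = 20% × +¥538.5M = +¥107.7M.
Δexcess reserves = Δreserves − Δrequired = +¥2190M − (+¥107.7M) = +¥2082.3 million.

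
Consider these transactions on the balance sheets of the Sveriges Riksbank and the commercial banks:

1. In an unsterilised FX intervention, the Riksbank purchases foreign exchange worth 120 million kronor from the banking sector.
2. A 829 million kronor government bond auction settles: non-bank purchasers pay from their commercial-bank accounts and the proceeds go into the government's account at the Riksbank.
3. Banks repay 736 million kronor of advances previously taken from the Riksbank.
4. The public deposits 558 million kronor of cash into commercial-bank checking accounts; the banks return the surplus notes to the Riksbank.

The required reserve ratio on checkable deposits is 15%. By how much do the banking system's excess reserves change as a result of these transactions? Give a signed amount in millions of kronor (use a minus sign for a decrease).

-846.35 million

FX purchase 120 million kronor: reserves +120M, deposits 0.
Government account inflow 829 million kronor: reserves −829M, deposits −829M.
Discount-window repayment 736 million kronor: reserves −736M, deposits 0.
Currency deposit 558 million kronor: reserves +558M, deposits +558M.
Totals: Δreserves = −887M, Δdeposits = −271M.
Δrequired reserves = 15% × −271M = −40.65M.
Δexcess reserves = Δreserves − Δrequired = −887M − (−40.65M) = -846.35 million.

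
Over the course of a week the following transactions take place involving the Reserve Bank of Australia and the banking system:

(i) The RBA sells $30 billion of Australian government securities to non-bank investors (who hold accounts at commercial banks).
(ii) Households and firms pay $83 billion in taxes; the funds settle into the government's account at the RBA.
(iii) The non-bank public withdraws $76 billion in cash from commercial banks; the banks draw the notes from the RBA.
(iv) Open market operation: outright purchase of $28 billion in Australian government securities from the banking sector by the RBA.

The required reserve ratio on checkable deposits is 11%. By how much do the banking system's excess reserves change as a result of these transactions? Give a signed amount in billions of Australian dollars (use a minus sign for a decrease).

Asset sale (to non-banks) $30 billion: reserves −$30B, deposits −$30B.
Government account inflow $83 billion: reserves −$83B, deposits −$83B.
Currency withdrawal $76 billion: reserves −$76B, deposits −$76B.
OMO purchase (from banks) $28 billion: reserves +$28B, deposits 0.
Totals: Δreserves = −$161B, Δdeposits = −$189B.
Δrequired reserves = 11% × −$189B = −$20.79B.
Δexcess reserves = Δreserves − Δrequired = −$161B − (−$20.79B) = -$140.21 billion.

-$140.21 billion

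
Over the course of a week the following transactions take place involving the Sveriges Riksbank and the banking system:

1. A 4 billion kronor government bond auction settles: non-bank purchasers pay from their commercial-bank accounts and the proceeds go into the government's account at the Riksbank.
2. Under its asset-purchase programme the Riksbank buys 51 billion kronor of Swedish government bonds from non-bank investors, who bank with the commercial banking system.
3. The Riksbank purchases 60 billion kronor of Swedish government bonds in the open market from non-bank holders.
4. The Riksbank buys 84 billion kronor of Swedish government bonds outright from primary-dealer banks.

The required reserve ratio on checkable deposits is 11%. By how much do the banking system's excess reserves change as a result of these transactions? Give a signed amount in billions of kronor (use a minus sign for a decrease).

Government account inflow 4 billion kronor: reserves −4B, deposits −4B.
Asset purchase (from non-banks) 51 billion kronor: reserves +51B, deposits +51B.
Asset purchase (from non-banks) 60 billion kronor: reserves +60B, deposits +60B.
OMO purchase (from banks) 84 billion kronor: reserves +84B, deposits 0.
Totals: Δreserves = +191B, Δdeposits = +107B.
Δrequired reserves = 11% × +107B = +11.77B.
Δexcess reserves = Δreserves − Δrequired = +191B − (+11.77B) = +179.23 billion.

+179.23 billion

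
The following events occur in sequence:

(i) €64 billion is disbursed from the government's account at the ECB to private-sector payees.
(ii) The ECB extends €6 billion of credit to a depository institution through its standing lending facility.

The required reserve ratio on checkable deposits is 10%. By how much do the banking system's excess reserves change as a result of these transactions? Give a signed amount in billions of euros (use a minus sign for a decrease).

Government spending €64 billion: reserves +€64B, deposits +€64B.
Discount-window loan €6 billion: reserves +€6B, deposits 0.
Totals: Δreserves = +€70B, Δdeposits = +€64B.
Δrequired reserves = 10% × +€64B = +€6.4B.
Δexcess reserves = Δreserves − Δrequired = +€70B − (+€6.4B) = +€63.6 billion.

+€63.6 billion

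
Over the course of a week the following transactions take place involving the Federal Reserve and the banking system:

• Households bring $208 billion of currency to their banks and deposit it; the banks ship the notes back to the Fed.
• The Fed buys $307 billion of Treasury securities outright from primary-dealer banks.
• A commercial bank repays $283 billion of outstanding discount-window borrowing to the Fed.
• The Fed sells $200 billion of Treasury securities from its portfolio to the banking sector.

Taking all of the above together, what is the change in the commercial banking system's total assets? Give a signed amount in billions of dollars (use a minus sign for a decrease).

-$75 billion

Currency deposit $208 billion: bank balance sheets expand → +$208B.
OMO purchase (from banks) $307 billion: just an asset swap on bank balance sheets → 0.
Discount-window repayment $283 billion: bank balance sheets shrink → −$283B.
OMO sale (to banks) $200 billion: just an asset swap on bank balance sheets → 0.
Net: 208 + 0 − 283 + 0 = -$75 billion.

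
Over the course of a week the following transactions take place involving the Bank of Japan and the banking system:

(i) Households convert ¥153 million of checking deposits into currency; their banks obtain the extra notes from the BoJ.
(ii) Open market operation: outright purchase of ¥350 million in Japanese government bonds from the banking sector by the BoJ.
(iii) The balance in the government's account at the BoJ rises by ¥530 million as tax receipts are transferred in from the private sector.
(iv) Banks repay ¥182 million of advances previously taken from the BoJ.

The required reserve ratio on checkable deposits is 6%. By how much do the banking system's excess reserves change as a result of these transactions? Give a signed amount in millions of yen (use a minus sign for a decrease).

-¥474.02 million

Currency withdrawal ¥153 million: reserves −¥153M, deposits −¥153M.
OMO purchase (from banks) ¥350 million: reserves +¥350M, deposits 0.
Government account inflow ¥530 million: reserves −¥530M, deposits −¥530M.
Discount-window repayment ¥182 million: reserves −¥182M, deposits 0.
Totals: Δreserves = −¥515M, Δdeposits = −¥683M.
Δrequired reserves = 6% × −¥683M = −¥40.98M.
Δexcess reserves = Δreserves − Δrequired = −¥515M − (−¥40.98M) = -¥474.02 million.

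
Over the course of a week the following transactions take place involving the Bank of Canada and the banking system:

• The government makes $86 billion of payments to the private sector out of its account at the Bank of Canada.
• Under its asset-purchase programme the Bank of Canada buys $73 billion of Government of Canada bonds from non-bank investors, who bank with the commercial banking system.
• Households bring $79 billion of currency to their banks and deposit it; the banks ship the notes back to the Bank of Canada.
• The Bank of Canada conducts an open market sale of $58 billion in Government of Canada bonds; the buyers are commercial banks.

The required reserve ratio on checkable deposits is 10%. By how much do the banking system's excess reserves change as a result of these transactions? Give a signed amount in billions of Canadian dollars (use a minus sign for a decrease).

Government spending $86 billion: reserves +$86B, deposits +$86B.
Asset purchase (from non-banks) $73 billion: reserves +$73B, deposits +$73B.
Currency deposit $79 billion: reserves +$79B, deposits +$79B.
OMO sale (to banks) $58 billion: reserves −$58B, deposits 0.
Totals: Δreserves = +$180B, Δdeposits = +$238B.
Δrequired reserves = 10% × +$238B = +$23.8B.
Δexcess reserves = Δreserves − Δrequired = +$180B − (+$23.8B) = +$156.2 billion.

+$156.2 billion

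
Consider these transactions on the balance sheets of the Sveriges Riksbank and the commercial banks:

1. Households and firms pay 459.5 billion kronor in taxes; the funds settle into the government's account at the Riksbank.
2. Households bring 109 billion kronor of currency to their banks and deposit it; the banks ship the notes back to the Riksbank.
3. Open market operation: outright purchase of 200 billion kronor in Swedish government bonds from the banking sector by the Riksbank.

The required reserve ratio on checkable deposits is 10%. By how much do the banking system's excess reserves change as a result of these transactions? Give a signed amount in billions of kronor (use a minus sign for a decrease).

Government account inflow 459.5 billion kronor: reserves −459.5B, deposits −459.5B.
Currency deposit 109 billion kronor: reserves +109B, deposits +109B.
OMO purchase (from banks) 200 billion kronor: reserves +200B, deposits 0.
Totals: Δreserves = −150.5B, Δdeposits = −350.5B.
Δrequired reserves = 10% × −350.5B = −35.05B.
Δexcess reserves = Δreserves − Δrequired = −150.5B − (−35.05B) = -115.45 billion.

-115.45 billion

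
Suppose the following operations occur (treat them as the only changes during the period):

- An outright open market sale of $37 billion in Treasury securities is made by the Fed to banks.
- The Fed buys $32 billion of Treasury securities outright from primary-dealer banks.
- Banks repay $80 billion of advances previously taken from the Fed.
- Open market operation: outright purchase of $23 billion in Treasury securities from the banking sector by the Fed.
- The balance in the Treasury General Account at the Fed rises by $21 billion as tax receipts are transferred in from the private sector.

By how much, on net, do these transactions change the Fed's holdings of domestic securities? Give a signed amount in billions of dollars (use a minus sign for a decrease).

+$18 billion

OMO sale (to banks) $37 billion: securities removed from the Fed's portfolio → −$37B.
OMO purchase (from banks) $32 billion: securities added to the Fed's portfolio → +$32B.
Discount-window repayment $80 billion: the Fed's securities portfolio is untouched → 0.
OMO purchase (from banks) $23 billion: securities added to the Fed's portfolio → +$23B.
Government account inflow $21 billion: the Fed's securities portfolio is untouched → 0.
Net: −37 + 32 + 0 + 23 + 0 = +$18 billion.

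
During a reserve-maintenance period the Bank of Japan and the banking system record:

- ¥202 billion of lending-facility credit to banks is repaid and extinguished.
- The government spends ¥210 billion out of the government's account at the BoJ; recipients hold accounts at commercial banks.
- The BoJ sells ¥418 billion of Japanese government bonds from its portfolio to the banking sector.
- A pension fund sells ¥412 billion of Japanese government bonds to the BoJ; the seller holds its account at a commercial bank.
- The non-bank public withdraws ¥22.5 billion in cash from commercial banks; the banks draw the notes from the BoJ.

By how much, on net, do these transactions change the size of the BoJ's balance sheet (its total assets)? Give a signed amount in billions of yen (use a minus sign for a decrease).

BoJ balance sheet:
  Assets:      Securities −¥6B, Loans to banks −¥202B
  Liabilities: Bank reserves −¥20.5B, Currency in circulation +¥22.5B, Government deposits −¥210B
Change in total BoJ assets = -¥208 billion.

-¥208 billion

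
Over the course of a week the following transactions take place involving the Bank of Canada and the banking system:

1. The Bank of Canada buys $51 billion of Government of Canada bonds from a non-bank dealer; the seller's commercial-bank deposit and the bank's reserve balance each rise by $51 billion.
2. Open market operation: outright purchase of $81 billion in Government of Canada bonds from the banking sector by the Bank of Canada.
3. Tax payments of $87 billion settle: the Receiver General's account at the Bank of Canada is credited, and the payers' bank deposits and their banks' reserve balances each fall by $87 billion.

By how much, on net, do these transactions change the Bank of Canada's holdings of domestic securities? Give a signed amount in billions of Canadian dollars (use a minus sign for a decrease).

Asset purchase (from non-banks) $51 billion: securities added to the Bank of Canada's portfolio → +$51B.
OMO purchase (from banks) $81 billion: securities added to the Bank of Canada's portfolio → +$81B.
Government account inflow $87 billion: the Bank of Canada's securities portfolio is untouched → 0.
Net: 51 + 81 + 0 = +$132 billion.

+$132 billion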